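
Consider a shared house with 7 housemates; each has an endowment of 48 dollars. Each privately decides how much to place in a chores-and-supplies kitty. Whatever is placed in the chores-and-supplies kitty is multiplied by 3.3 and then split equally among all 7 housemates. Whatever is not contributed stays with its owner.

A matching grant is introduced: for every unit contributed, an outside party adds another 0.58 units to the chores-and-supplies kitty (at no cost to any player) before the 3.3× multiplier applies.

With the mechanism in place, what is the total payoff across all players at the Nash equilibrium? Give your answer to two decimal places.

The effective private return is 3.3 × 1.58 / 7 = 0.7449, which is still under 1, so the mechanism doesn't change anyone's dominant strategy: zero contribution.
Everyone keeps their endowment and the group total is 7 × 48 = 336.

336.00 dollars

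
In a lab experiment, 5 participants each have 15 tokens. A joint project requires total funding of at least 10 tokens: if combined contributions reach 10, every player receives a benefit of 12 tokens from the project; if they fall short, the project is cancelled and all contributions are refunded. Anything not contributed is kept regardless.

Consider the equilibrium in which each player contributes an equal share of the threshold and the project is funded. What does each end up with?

Equal share of the threshold: 10/5 = 2.
At this profile no one gains by cutting their contribution: any cut drops the total below 10, the project is cancelled, contributions are refunded, and the deviator ends with 15, which is less than 15 − 2 + 12 = 25. Contributing more than 2 just wastes the excess. So contributing exactly 2 is a best response.
Each player's payoff: 15 − 2 + 12 = 25.

25 tokens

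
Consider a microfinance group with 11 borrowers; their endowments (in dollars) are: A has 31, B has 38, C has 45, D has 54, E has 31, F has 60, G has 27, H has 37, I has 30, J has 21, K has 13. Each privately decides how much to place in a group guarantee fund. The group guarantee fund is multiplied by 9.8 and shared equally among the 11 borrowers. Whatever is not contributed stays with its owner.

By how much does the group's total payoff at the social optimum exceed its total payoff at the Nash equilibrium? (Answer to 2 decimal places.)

3405.60 dollars

The private return per contributed unit is 9.8/11 = 0.8909 < 1 for every player regardless of endowment, so the Nash equilibrium is zero contribution and the group total is Σ E_j = 31 + 38 + 45 + 54 + 31 + 60 + 27 + 37 + 30 + 21 + 13 = 387.
Each contributed unit returns 9.800 to the group, so the social optimum is full contribution by everyone: group total = 9.800 × 387 = 3792.60.
Efficiency loss = (9.800 − 1) × 387 = 3405.60.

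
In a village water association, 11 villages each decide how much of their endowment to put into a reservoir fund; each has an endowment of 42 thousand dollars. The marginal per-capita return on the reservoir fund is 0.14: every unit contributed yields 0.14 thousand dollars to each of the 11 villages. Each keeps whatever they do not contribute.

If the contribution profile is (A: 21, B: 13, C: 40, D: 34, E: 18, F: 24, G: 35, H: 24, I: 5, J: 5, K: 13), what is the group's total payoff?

587.28 thousand dollars

Total contributed: 21 + 13 + 40 + 34 + 18 + 24 + 35 + 24 + 5 + 5 + 13 = 232; total kept: 11 × 42 − 232 = 230.
The reservoir fund pays out 0.14 × 11 × 232 = 357.28 in aggregate.
Group total = 230 + 357.28 = 587.28.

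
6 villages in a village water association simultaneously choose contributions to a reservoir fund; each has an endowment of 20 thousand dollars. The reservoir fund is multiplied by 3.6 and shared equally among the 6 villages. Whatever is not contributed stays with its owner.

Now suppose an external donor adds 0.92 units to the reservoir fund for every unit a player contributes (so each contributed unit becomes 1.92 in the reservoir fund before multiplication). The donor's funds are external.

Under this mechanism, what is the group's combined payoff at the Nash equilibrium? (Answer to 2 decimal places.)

The effective private return per unit is now 3.6 × 1.92 / 6 = 1.1520 > 1, so every player's dominant strategy flips to full contribution.
So the Nash equilibrium is full contribution by all 6; the group earns 3.6 × 1.92 × 120 = 829.44.

829.44 thousand dollars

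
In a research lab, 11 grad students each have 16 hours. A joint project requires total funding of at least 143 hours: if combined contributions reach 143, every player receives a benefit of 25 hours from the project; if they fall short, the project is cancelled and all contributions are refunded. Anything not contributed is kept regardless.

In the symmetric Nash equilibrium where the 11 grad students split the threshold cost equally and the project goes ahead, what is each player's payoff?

28 hours

Equal share of the threshold: 143/11 = 13.
At this profile no one gains by cutting their contribution: any cut drops the total below 143, the project is cancelled, contributions are refunded, and the deviator ends with 16, which is less than 16 − 13 + 25 = 28. Contributing more than 13 just wastes the excess. So contributing exactly 13 is a best response.
Each player's payoff: 16 − 13 + 25 = 28.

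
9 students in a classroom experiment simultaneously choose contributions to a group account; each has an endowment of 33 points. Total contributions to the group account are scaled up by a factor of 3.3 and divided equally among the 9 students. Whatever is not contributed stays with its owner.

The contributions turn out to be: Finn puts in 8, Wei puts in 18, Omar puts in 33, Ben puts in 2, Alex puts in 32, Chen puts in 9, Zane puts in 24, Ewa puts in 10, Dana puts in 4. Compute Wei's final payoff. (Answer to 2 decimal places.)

Total contributed: 8 + 18 + 33 + 2 + 32 + 9 + 24 + 10 + 4 = 140.
Each receives 3.3 × 140 / 9 = 51.33 from the group account.
Wei keeps 33 − 18 = 15, so Wei's payoff is 15 + 51.33 = 66.33.

66.33 points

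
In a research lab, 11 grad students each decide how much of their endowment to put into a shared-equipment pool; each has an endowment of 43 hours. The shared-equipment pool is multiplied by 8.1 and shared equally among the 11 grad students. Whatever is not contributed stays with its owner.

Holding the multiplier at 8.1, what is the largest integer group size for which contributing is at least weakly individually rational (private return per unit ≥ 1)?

Private return per unit is 8.1/(group size), which is ≥ 1 whenever the group size is ≤ 8.1.
The largest such integer is 8.

8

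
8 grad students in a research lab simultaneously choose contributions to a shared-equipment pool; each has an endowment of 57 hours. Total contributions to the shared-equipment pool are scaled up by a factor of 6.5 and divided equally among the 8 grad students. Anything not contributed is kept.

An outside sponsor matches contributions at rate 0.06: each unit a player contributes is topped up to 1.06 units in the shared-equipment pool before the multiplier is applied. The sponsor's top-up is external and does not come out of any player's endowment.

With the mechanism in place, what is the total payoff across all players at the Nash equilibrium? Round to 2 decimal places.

456.00 hours

The effective private return is 6.5 × 1.06 / 8 = 0.8613, which is still under 1, so the mechanism doesn't change anyone's dominant strategy: zero contribution.
At the Nash equilibrium no one contributes; group total payoff = 8 × 57 = 456.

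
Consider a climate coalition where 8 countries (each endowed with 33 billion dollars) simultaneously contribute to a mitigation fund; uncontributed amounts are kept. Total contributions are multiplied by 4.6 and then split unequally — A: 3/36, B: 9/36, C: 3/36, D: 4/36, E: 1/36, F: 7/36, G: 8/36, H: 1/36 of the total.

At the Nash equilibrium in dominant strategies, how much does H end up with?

Player j's private return per contributed unit is 4.6 × (j's share). Contributing is weakly dominant for j when that share is at least 1/4.6 = 0.2174, and contributing 0 is dominant otherwise.
The shares above 0.2174 belong to B and G, contributing 33 each; the remaining 6 contribute 0. Total contributed: 66.
H keeps 33 and receives 4.6 × 66 × 1/36 = 8.43 from the mitigation fund, for a payoff of 41.43.

41.43 billion dollars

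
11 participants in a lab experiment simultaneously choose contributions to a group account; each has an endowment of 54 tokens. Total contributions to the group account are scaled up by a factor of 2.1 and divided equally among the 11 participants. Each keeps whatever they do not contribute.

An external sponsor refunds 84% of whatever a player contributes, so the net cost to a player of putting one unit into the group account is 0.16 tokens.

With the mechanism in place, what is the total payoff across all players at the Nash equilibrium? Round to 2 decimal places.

With the mechanism, a contributed unit returns (2.1/11) / 0.16 = 1.1932 per unit of net cost to the contributor — now above 1 — so contributing fully is weakly dominant for every player.
At the Nash equilibrium everyone contributes 54. Group total payoff = 11 × (54 × 0.84 + 2.1 × 54) = 1746.36.

1746.36 tokens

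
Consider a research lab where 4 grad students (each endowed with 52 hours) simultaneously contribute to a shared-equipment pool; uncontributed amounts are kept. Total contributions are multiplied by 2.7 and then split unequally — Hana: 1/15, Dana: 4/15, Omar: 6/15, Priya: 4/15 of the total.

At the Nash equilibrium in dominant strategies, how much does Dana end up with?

Each unit j contributes comes back to j as 2.7 × (j's share), so j prefers to contribute only if that share exceeds 1/2.7 = 0.3704; otherwise keeping the unit dominates.
The only share above 0.3704 is Omar's 6/15, contributing 52; the remaining 3 contribute 0. Total contributed: 52.
Dana keeps 52 and receives 2.7 × 52 × 4/15 = 37.44 from the shared-equipment pool, for a payoff of 89.44.

89.44 hours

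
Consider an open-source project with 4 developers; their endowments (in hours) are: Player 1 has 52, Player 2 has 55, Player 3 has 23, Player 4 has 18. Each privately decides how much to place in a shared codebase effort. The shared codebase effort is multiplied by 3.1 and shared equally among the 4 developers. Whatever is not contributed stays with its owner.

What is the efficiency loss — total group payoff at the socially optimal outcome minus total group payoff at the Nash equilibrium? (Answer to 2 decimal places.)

310.80 hours

The private return per contributed unit is 3.1/4 = 0.7750 < 1 for every player regardless of endowment, so the Nash equilibrium is zero contribution and the group total is Σ E_j = 52 + 55 + 23 + 18 = 148.
Each contributed unit returns 3.100 to the group, so the social optimum is full contribution by everyone: group total = 3.100 × 148 = 458.80.
Efficiency loss = (3.100 − 1) × 148 = 310.80.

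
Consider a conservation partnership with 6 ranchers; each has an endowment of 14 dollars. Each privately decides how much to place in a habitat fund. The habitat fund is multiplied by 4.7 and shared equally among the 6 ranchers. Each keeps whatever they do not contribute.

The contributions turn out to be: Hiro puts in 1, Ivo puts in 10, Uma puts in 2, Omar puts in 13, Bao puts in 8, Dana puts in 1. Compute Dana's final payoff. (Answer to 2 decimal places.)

Total contributed: 1 + 10 + 2 + 13 + 8 + 1 = 35.
Each receives 4.7 × 35 / 6 = 27.42 from the habitat fund.
Dana keeps 14 − 1 = 13, so Dana's payoff is 13 + 27.42 = 40.42.

40.42 dollars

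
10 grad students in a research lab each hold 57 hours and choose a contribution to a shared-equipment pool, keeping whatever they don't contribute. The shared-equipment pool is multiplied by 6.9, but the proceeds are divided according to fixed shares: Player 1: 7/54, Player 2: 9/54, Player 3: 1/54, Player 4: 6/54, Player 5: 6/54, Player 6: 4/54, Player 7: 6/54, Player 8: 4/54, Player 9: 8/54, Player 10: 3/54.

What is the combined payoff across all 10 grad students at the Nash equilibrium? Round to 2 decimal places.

1242.60 hours

Player j's private return per contributed unit is 6.9 × (j's share). Contributing is weakly dominant for j when that share is at least 1/6.9 = 0.1449, and contributing 0 is dominant otherwise.
Player 2 and Player 9 clear that bar, contributing 57 each; the remaining 8 contribute 0. Total contributed: 114.
The shared-equipment pool pays out 6.9 × 114 = 786.60 in total (split across the unequal shares, but the aggregate is all that matters for the group sum).
The 8 free-riders keep 57 each, adding 456. Group total = 456 + 786.60 = 1242.60.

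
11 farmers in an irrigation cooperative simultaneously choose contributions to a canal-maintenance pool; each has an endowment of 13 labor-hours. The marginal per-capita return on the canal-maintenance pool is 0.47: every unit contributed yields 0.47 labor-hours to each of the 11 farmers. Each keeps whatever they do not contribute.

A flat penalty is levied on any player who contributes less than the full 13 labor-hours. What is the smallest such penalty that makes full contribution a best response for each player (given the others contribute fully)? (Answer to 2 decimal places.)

Given the others contribute fully, the best deviation is to contribute 0 (any partial contribution still incurs the fine and gives up units whose private return 0.47 is below 1).
Deviating from 13 to 0 saves 13 labor-hours but forfeits the deviator's share of the drop in the canal-maintenance pool: 0.47 × 13 = 6.11.
So the deviation gain is 13 − 6.11 = 6.89, and the fine must be at least 6.89 labor-hours to wipe it out.

6.89 labor-hours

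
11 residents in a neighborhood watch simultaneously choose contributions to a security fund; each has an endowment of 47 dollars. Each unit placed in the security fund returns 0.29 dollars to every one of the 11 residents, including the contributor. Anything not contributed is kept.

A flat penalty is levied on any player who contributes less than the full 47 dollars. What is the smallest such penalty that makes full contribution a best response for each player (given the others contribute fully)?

Given the others contribute fully, the best deviation is to contribute 0 (any partial contribution still incurs the fine and gives up units whose private return 0.29 is below 1).
Deviating from 47 to 0 saves 47 dollars but forfeits the deviator's share of the drop in the security fund: 0.29 × 47 = 13.63.
So the deviation gain is 47 − 13.63 = 33.37, and the fine must be at least 33.37 dollars to wipe it out.

33.37 dollars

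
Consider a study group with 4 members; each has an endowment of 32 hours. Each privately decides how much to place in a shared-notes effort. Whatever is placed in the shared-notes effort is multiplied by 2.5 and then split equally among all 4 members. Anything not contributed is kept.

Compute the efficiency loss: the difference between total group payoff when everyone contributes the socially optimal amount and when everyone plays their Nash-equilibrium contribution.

Each contributed unit returns 2.5/4 = 0.6250 to its contributor — below 1 — so contributing 0 is dominant for every player. At the Nash equilibrium everyone keeps their 32, and the group total is 4 × 32 = 128.
Each contributed unit returns 2.500 to the group as a whole (0.6250 to each of 4 players), which exceeds 1, so the social optimum is full contribution: group total = 2.500 × 128 = 320.00.
Efficiency loss = 320.00 − 128 = 192.00.

192.00 hours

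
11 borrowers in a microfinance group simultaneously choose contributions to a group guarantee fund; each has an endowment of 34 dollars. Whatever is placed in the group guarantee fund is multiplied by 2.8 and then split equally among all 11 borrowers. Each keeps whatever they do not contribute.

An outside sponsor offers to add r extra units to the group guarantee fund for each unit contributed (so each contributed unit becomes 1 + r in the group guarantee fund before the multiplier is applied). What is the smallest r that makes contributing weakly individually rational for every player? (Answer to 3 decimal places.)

2.929

With matching at rate r, one contributed unit becomes (1 + r) in the group guarantee fund and returns 2.8 × (1 + r) / 11 to the contributor.
Setting this equal to 1: 1 + r = 11/2.8 = 3.9286.
So the minimum matching rate is r = 3.9286 − 1 = 2.929.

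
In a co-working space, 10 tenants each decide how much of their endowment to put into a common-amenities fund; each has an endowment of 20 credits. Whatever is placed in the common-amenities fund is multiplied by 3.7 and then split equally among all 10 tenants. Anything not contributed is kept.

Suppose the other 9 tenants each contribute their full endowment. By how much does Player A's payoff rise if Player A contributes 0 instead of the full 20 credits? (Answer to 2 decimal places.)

Switching from a contribution of 20 to 0 lets Player A keep an extra 20 credits, but lowers the common-amenities fund by 20, which costs Player A their own share of that drop: 3.7/10 × 20 = 7.40.
Net gain = 20 − 7.40 = 12.60. The private return per contributed unit (0.3700) is below 1, so free-riding is indeed the best response regardless of what the others do.

12.60 credits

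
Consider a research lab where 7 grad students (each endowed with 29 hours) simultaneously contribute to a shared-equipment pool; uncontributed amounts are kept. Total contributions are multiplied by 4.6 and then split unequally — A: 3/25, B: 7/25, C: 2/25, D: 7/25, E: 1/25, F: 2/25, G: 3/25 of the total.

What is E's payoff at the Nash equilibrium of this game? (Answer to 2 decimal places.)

39.67 hours

Each unit j contributes comes back to j as 4.6 × (j's share), so j prefers to contribute only if that share exceeds 1/4.6 = 0.2174; otherwise keeping the unit dominates.
B and D clear that bar, contributing 29 each; the remaining 5 contribute 0. Total contributed: 58.
E keeps 29 and receives 4.6 × 58 × 1/25 = 10.67 from the shared-equipment pool, for a payoff of 39.67.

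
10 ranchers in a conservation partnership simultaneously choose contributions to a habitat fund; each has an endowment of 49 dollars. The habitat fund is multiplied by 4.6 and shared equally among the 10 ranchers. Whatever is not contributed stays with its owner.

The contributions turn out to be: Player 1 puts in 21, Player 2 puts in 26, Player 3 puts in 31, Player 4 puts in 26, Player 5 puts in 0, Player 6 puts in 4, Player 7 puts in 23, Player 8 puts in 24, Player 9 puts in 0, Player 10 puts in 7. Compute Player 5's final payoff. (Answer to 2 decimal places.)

123.52 dollars

Total contributed: 21 + 26 + 31 + 26 + 0 + 4 + 23 + 24 + 0 + 7 = 162.
Each receives 4.6 × 162 / 10 = 74.52 from the habitat fund.
Player 5 keeps 49 − 0 = 49, so Player 5's payoff is 49 + 74.52 = 123.52.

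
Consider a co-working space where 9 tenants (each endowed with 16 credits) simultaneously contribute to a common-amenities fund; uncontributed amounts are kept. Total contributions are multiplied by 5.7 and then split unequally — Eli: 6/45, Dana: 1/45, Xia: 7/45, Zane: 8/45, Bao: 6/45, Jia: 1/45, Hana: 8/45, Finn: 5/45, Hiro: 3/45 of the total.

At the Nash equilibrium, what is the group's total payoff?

294.40 credits

Player j's private return per contributed unit is 5.7 × (j's share). Contributing is weakly dominant for j when that share is at least 1/5.7 = 0.1754, and contributing 0 is dominant otherwise.
Zane and Hana clear that bar, contributing 16 each; the remaining 7 contribute 0. Total contributed: 32.
The common-amenities fund pays out 5.7 × 32 = 182.40 in total (split across the unequal shares, but the aggregate is all that matters for the group sum).
The 7 free-riders keep 16 each, adding 112. Group total = 112 + 182.40 = 294.40.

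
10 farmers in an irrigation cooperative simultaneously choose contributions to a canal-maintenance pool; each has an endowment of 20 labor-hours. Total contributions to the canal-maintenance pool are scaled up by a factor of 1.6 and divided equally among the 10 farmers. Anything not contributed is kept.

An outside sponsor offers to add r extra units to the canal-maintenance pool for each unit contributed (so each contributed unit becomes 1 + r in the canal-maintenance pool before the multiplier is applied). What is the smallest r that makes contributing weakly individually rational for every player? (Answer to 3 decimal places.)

With matching at rate r, one contributed unit becomes (1 + r) in the canal-maintenance pool and returns 1.6 × (1 + r) / 10 to the contributor.
Setting this equal to 1: 1 + r = 10/1.6 = 6.2500.
So the minimum matching rate is r = 6.2500 − 1 = 5.250.

5.250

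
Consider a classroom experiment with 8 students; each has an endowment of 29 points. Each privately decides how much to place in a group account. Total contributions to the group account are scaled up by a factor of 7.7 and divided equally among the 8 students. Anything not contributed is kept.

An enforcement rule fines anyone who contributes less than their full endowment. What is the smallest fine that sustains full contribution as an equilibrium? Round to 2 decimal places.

Given the others contribute fully, the best deviation is to contribute 0 (any partial contribution still incurs the fine and gives up units whose private return 0.9625 is below 1).
Deviating from 29 to 0 saves 29 points but forfeits the deviator's share of the drop in the group account: 7.7/8 × 29 = 27.91.
So the deviation gain is 29 − 27.91 = 1.09, and the fine must be at least 1.09 points to wipe it out.

1.09 points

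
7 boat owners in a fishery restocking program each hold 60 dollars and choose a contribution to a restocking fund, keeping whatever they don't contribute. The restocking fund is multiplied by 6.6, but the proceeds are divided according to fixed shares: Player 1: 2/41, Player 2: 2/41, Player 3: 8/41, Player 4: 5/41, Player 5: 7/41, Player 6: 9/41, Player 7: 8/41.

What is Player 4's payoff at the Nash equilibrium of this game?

253.17 dollars

For player j, contributing a unit is worthwhile iff 6.6 × (j's share) ≥ 1, i.e. iff j's share is at least 0.1515.
Player 3, Player 5, Player 6 and Player 7 are above the threshold, contributing 60 each; the remaining 3 contribute 0. Total contributed: 240.
Player 4 keeps 60 and receives 6.6 × 240 × 5/41 = 193.17 from the restocking fund, for a payoff of 253.17.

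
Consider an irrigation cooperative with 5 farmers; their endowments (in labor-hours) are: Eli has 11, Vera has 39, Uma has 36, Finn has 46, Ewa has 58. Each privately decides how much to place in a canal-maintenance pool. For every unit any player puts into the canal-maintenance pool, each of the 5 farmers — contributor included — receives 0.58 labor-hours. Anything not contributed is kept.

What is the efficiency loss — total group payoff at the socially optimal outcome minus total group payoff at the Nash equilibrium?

The private return per contributed unit is 0.58 < 1 for everyone, so the Nash equilibrium is zero contribution and the group total is Σ E_j = 11 + 39 + 36 + 46 + 58 = 190.
Each contributed unit returns 2.900 to the group, so the social optimum is full contribution by everyone: group total = 2.900 × 190 = 551.00.
Efficiency loss = (2.900 − 1) × 190 = 361.00.

361.00 labor-hours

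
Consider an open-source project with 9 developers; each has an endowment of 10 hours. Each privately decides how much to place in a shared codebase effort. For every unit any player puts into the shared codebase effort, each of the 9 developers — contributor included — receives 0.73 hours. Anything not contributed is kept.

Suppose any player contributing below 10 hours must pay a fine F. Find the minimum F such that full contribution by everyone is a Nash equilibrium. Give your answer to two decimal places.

Given the others contribute fully, the best deviation is to contribute 0 (any partial contribution still incurs the fine and gives up units whose private return 0.73 is below 1).
Deviating from 10 to 0 saves 10 hours but forfeits the deviator's share of the drop in the shared codebase effort: 0.73 × 10 = 7.30.
So the deviation gain is 10 − 7.30 = 2.70, and the fine must be at least 2.70 hours to wipe it out.

2.70 hours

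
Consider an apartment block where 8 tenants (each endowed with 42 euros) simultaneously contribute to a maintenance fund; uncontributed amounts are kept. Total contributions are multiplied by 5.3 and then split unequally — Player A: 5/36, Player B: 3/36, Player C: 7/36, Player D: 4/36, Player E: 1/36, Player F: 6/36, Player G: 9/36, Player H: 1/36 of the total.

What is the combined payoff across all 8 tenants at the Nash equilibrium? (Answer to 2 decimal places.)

Player j's private return per contributed unit is 5.3 × (j's share). Contributing is weakly dominant for j when that share is at least 1/5.3 = 0.1887, and contributing 0 is dominant otherwise.
The shares above 0.1887 belong to Player C and Player G, contributing 42 each; the remaining 6 contribute 0. Total contributed: 84.
The maintenance fund pays out 5.3 × 84 = 445.20 in total (split across the unequal shares, but the aggregate is all that matters for the group sum).
The 6 free-riders keep 42 each, adding 252. Group total = 252 + 445.20 = 697.20.

697.20 euros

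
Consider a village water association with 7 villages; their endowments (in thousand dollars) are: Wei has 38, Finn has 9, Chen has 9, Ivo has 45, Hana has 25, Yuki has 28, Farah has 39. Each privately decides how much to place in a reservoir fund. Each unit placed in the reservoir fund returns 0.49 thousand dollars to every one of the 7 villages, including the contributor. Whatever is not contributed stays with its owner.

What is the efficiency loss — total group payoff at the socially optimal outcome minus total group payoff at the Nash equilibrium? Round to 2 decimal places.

The private return per contributed unit is 0.49 < 1 for everyone, so the Nash equilibrium is zero contribution and the group total is Σ E_j = 38 + 9 + 9 + 45 + 25 + 28 + 39 = 193.
Each contributed unit returns 3.430 to the group, so the social optimum is full contribution by everyone: group total = 3.430 × 193 = 661.99.
Efficiency loss = (3.430 − 1) × 193 = 468.99.

468.99 thousand dollars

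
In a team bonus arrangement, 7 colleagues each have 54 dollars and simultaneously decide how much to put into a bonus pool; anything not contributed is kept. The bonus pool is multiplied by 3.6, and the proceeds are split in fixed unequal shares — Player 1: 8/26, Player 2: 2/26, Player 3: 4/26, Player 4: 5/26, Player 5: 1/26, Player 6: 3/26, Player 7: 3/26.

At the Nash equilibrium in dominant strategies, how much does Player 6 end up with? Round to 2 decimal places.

Player j's private return per contributed unit is 3.6 × (j's share). Contributing is weakly dominant for j when that share is at least 1/3.6 = 0.2778, and contributing 0 is dominant otherwise.
The only share above 0.2778 is Player 1's 8/26, contributing 54; the remaining 6 contribute 0. Total contributed: 54.
Player 6 keeps 54 and receives 3.6 × 54 × 3/26 = 22.43 from the bonus pool, for a payoff of 76.43.

76.43 dollars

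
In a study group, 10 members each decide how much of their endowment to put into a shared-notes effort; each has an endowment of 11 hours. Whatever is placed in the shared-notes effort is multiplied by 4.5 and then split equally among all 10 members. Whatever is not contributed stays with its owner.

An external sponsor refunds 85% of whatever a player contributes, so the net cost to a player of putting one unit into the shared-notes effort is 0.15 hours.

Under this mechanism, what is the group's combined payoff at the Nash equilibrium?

588.50 hours

With the mechanism, a contributed unit returns (4.5/10) / 0.15 = 3.0000 per unit of net cost to the contributor — now above 1 — so contributing fully is weakly dominant for every player.
So the Nash equilibrium is full contribution by all 10; the group earns 10 × (11 × 0.85 + 4.5 × 11) = 588.50.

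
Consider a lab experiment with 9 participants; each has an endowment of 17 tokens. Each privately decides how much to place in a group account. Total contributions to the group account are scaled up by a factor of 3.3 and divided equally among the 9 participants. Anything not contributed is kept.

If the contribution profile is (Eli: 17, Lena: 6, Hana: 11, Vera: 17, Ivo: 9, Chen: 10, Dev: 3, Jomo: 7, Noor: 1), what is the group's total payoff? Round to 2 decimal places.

339.30 tokens

Total contributed: 17 + 6 + 11 + 17 + 9 + 10 + 3 + 7 + 1 = 81; total kept: 9 × 17 − 81 = 72.
The group account pays out 3.3 × 81 = 267.30 in aggregate.
Group total = 72 + 267.30 = 339.30.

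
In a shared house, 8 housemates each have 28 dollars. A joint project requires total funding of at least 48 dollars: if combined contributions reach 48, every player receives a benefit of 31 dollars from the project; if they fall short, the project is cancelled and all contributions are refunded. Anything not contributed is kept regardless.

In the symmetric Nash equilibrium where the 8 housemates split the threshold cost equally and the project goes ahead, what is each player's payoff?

Equal share of the threshold: 48/8 = 6.
At this profile no one gains by cutting their contribution: any cut drops the total below 48, the project is cancelled, contributions are refunded, and the deviator ends with 28, which is less than 28 − 6 + 31 = 53. Contributing more than 6 just wastes the excess. So contributing exactly 6 is a best response.
Each player's payoff: 28 − 6 + 31 = 53.

53 dollars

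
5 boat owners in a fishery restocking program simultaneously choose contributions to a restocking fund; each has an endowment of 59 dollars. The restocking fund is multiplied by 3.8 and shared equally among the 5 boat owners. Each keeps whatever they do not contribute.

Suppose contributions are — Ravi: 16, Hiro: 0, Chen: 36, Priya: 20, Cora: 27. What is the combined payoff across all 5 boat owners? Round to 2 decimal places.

572.20 dollars

Total contributed: 16 + 0 + 36 + 20 + 27 = 99; total kept: 5 × 59 − 99 = 196.
The restocking fund pays out 3.8 × 99 = 376.20 in aggregate.
Group total = 196 + 376.20 = 572.20.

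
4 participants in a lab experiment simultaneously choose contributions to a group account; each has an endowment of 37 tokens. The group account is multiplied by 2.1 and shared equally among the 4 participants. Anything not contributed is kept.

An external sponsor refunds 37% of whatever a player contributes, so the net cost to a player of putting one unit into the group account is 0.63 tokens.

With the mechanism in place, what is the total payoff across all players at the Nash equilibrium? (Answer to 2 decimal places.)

Even with the mechanism, each unit contributed returns only (2.1/4) / 0.63 = 0.8333 per unit of net cost, so contributing nothing is still dominant.
At the Nash equilibrium no one contributes; group total payoff = 4 × 37 = 148.

148.00 tokens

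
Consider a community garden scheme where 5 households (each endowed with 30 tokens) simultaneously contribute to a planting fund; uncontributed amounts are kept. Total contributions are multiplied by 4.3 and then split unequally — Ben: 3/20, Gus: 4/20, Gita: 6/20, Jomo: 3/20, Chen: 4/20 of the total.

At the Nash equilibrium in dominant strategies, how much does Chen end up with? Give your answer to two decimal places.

55.80 tokens

A player with share s gets back 4.3·s per unit contributed, so full contribution is dominant for anyone with s > 1/4.3 = 0.2326 and zero contribution is dominant for anyone below.
The only share above 0.2326 is Gita's 6/20, contributing 30; the remaining 4 contribute 0. Total contributed: 30.
Chen keeps 30 and receives 4.3 × 30 × 4/20 = 25.80 from the planting fund, for a payoff of 55.80.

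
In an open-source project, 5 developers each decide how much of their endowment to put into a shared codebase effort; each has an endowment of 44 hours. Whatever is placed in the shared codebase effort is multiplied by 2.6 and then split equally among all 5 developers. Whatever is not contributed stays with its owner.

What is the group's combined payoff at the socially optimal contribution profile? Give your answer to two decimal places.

Each contributed unit returns 2.600 to the group as a whole (0.5200 to each of 5 players), which exceeds 1, so the social optimum is full contribution: group total = 2.600 × 220 = 572.00.

572.00 hours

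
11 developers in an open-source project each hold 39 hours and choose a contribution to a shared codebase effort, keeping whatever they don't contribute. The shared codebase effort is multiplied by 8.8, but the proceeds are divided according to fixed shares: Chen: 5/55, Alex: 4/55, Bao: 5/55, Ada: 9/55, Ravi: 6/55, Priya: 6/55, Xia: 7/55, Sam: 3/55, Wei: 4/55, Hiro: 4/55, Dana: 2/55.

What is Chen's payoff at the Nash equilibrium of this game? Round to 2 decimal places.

101.40 hours

Each unit j contributes comes back to j as 8.8 × (j's share), so j prefers to contribute only if that share exceeds 1/8.8 = 0.1136; otherwise keeping the unit dominates.
The shares above 0.1136 belong to Ada and Xia, contributing 39 each; the remaining 9 contribute 0. Total contributed: 78.
Chen keeps 39 and receives 8.8 × 78 × 5/55 = 62.40 from the shared codebase effort, for a payoff of 101.40.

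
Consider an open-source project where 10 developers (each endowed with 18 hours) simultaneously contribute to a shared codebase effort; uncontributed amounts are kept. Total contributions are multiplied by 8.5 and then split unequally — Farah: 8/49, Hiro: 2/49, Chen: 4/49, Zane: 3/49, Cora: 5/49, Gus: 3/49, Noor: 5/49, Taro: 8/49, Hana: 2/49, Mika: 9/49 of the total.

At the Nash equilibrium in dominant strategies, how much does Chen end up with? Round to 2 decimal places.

55.47 hours

Player j's private return per contributed unit is 8.5 × (j's share). Contributing is weakly dominant for j when that share is at least 1/8.5 = 0.1176, and contributing 0 is dominant otherwise.
Farah, Taro and Mika clear that bar, contributing 18 each; the remaining 7 contribute 0. Total contributed: 54.
Chen keeps 18 and receives 8.5 × 54 × 4/49 = 37.47 from the shared codebase effort, for a payoff of 55.47.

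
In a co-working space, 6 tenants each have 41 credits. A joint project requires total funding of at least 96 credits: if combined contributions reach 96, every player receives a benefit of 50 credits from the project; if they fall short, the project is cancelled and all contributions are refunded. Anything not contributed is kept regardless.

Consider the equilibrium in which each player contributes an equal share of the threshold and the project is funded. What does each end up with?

Equal share of the threshold: 96/6 = 16.
At this profile no one gains by cutting their contribution: any cut drops the total below 96, the project is cancelled, contributions are refunded, and the deviator ends with 41, which is less than 41 − 16 + 50 = 75. Contributing more than 16 just wastes the excess. So contributing exactly 16 is a best response.
Each player's payoff: 41 − 16 + 50 = 75.

75 credits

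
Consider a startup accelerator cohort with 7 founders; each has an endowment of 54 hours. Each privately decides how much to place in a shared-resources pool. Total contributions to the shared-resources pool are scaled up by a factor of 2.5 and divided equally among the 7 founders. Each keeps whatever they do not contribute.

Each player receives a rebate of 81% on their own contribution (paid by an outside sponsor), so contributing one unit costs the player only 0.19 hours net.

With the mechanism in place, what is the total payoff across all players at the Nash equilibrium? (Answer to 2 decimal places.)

1251.18 hours

With the mechanism, a contributed unit returns (2.5/7) / 0.19 = 1.8797 per unit of net cost to the contributor — now above 1 — so contributing fully is weakly dominant for every player.
At the Nash equilibrium everyone contributes 54. Group total payoff = 7 × (54 × 0.81 + 2.5 × 54) = 1251.18.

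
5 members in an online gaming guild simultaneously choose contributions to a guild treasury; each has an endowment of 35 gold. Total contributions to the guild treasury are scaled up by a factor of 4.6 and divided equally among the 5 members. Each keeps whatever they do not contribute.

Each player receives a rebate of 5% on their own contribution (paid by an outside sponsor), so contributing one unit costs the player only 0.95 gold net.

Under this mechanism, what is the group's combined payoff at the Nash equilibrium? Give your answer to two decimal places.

175.00 gold

With the mechanism, a contributed unit returns (4.6/5) / 0.95 = 0.9684 per unit of net cost — still below 1 — so contributing 0 remains dominant for every player.
Everyone keeps their endowment and the group total is 5 × 35 = 175.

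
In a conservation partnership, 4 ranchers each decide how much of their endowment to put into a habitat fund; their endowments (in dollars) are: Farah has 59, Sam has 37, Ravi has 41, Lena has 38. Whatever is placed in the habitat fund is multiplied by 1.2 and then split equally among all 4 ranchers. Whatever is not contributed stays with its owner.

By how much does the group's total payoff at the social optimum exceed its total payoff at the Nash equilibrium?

35.00 dollars

The private return per contributed unit is 1.2/4 = 0.3000 < 1 for every player regardless of endowment, so the Nash equilibrium is zero contribution and the group total is Σ E_j = 59 + 37 + 41 + 38 = 175.
Each contributed unit returns 1.200 to the group, so the social optimum is full contribution by everyone: group total = 1.200 × 175 = 210.00.
Efficiency loss = (1.200 − 1) × 175 = 35.00.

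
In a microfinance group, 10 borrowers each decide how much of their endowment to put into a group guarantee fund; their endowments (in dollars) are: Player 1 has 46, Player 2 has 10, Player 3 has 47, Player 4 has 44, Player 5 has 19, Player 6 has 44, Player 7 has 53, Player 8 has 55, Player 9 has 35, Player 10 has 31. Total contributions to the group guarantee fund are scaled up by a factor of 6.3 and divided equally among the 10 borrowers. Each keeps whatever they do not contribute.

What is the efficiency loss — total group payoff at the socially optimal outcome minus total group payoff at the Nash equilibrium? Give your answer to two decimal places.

The private return per contributed unit is 6.3/10 = 0.6300 < 1 for every player regardless of endowment, so the Nash equilibrium is zero contribution and the group total is Σ E_j = 46 + 10 + 47 + 44 + 19 + 44 + 53 + 55 + 35 + 31 = 384.
Each contributed unit returns 6.300 to the group, so the social optimum is full contribution by everyone: group total = 6.300 × 384 = 2419.20.
Efficiency loss = (6.300 − 1) × 384 = 2035.20.

2035.20 dollars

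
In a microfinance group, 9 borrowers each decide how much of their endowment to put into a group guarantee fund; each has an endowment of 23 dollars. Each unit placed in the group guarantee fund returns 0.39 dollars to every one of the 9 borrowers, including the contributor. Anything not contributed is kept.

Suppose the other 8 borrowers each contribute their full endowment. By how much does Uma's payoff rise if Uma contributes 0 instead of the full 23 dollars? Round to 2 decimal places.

Switching from a contribution of 23 to 0 lets Uma keep an extra 23 dollars, but lowers the group guarantee fund by 23, which costs Uma their own share of that drop: 0.39 × 23 = 8.97.
Net gain = 23 − 8.97 = 14.03. The private return per contributed unit (0.39) is below 1, so free-riding is indeed the best response regardless of what the others do.

14.03 dollars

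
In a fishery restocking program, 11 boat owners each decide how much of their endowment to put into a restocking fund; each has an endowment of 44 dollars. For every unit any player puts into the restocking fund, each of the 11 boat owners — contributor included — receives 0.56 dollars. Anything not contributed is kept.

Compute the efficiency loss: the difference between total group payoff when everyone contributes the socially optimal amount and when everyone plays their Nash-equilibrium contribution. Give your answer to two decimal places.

2497.44 dollars

The private return per contributed unit is 0.56 < 1, so contributing 0 is dominant for every player. At the Nash equilibrium everyone keeps their 44, and the group total is 11 × 44 = 484.
Each contributed unit returns 6.160 to the group as a whole (0.56 to each of 11 players), which exceeds 1, so the social optimum is full contribution: group total = 6.160 × 484 = 2981.44.
Efficiency loss = 2981.44 − 484 = 2497.44.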